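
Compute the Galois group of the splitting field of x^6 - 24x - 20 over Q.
A_6, the alternating group on 6 letters

The polynomial f is an irreducible sextic over Q, so G = Gal(f/Q) is one of the 16 transitive subgroups 6T1, ..., 6T16 of S_6. The discriminant of f is 746496000000 = 864000^2, a perfect square, so G is contained in A_6. The transitive groups of degree 6 contained in A_6 are: A_4 (6T4, order 12), S_4 (6T7, order 24), (C_3 x C_3) : C_4 (6T10, order 36), PSL(2,5) (6T12, order 60), A_6 (6T15, order 360). By Dedekind's theorem, for a prime p not dividing disc(f) the degrees of the irreducible factors of f mod p form the cycle type of an element of G. Factoring f modulo the 6 such primes p <= 23 (skipping 2, 3, 5, which divide the discriminant), each new pattern first appears at: mod 7: f = (x + 4)(x^5 + 3x^4 + 2x^3 + 6x^2 + 4x + 2), pattern 5+1; mod 23: f = (x + 2)(x + 11)(x + 16)(x^3 + 17x^2 + 13x + 7), pattern 3+1+1+1. No other pattern occurs in this range, so the set of observed cycle types is {5+1, 3+1+1+1}. Among the candidates above, the only group containing elements of all these cycle types is A_6 (6T15) — each of A_4 (6T4), S_4 (6T7), (C_3 x C_3) : C_4 (6T10), PSL(2,5) (6T12) lacks at least one of them. Hence G = A_6 (6T15), of order 360.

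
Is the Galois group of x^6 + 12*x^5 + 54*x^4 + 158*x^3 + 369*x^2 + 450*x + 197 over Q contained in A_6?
The polynomial is irreducible of degree 6 over Q. Its discriminant is -153891765817344, which is not a perfect square. A Galois group lies in the alternating group exactly when the discriminant is a square in Q, so the Galois group (A_4 x C_2) is not contained in A_6.

No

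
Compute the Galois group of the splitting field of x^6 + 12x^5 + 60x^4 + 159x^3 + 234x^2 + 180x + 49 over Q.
S_3 x S_3 (order 36)

The polynomial f is an irreducible sextic over Q, so G = Gal(f/Q) is one of the 16 transitive subgroups 6T1, ..., 6T16 of S_6. The discriminant of f is 871199469, which is not a perfect square, so G is not contained in A_6. The transitive groups of degree 6 not contained in A_6 are: C_6 (6T1, order 6), S_3 (6T2, order 6), D_6 (6T3, order 12), C_3 x S_3 (6T5, order 18), A_4 x C_2 (6T6, order 24), S_4 (6T8, order 24), S_3 x S_3 (6T9, order 36), S_4 x C_2 (6T11, order 48), (S_3 x S_3) : C_2 (6T13, order 72), PGL(2,5) (6T14, order 120), S_6 (6T16, order 720). By Dedekind's theorem, for a prime p not dividing disc(f) the degrees of the irreducible factors of f mod p form the cycle type of an element of G. Factoring f modulo the 16 such primes p <= 67 (skipping 3, 7, 29, which divide the discriminant), each new pattern first appears at: mod 2: f = (x^6 + x^3 + 1), pattern 6; mod 5: f = (x + 3)(x + 4)(x^2 + 2x + 4)(x^2 + 3x + 3), pattern 2+2+1+1; mod 13: f = (x + 4)(x + 7)(x + 8)(x^3 + 6x^2 + 12x + 12), pattern 3+1+1+1; mod 19: f = (x^2 + 6)(x^2 + 14x + 1)(x^2 + 17x + 5), pattern 2+2+2; mod 67: f = (x^3 + 6x^2 + 12x + 26)(x^3 + 6x^2 + 12x + 56), pattern 3+3. No other pattern occurs in this range, so the set of observed cycle types is {6, 2+2+1+1, 3+1+1+1, 2+2+2, 3+3}. The candidates containing elements of all these cycle types are S_3 x S_3 (6T9) of order 36, (S_3 x S_3) : C_2 (6T13) of order 72, S_6 (6T16) of order 720; the others are excluded. The observed types are precisely the cycle types that occur in S_3 x S_3 (6T9) (apart from the identity). Each of the other remaining candidates has further cycle types, and by the Chebotarev density theorem the matching factorization patterns would occur for a proportion of primes equal to their share of the group: (S_3 x S_3) : C_2 (6T13) additionally contains elements of type 4+2, 3+2+1, 2+1+1+1+1 (36 of its 72 elements, about 50% of primes); S_6 (6T16) additionally contains elements of type 5+1, 4+2, 4+1+1, 3+2+1, 2+1+1+1+1 (459 of its 720 elements, about 64% of primes). None of the 16 primes tested shows any such pattern (for each of these groups the chance of that is below 10^-4), which rules them out. Hence G = S_3 x S_3 (6T9), of order 36.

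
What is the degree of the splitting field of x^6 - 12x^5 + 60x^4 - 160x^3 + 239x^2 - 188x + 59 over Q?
The degree of the splitting field over Q equals the order of the Galois group, so first determine the group. The polynomial f is an irreducible sextic over Q, so G = Gal(f/Q) is one of the 16 transitive subgroups 6T1, ..., 6T16 of S_6. The discriminant of f is 33856 = 184^2, a perfect square, so G is contained in A_6. The transitive groups of degree 6 contained in A_6 are: A_4 (6T4, order 12), S_4 (6T7, order 24), (C_3 x C_3) : C_4 (6T10, order 36), PSL(2,5) (6T12, order 60), A_6 (6T15, order 360). By Dedekind's theorem, for a prime p not dividing disc(f) the degrees of the irreducible factors of f mod p form the cycle type of an element of G. Factoring f modulo the 79 such primes p <= 419 (skipping 2, 23, which divide the discriminant), each new pattern first appears at: mod 3: f = (x^3 + x^2 + x + 2)(x^3 + 2x^2 + 1), pattern 3+3; mod 5: f = (x^2 + x + 2)(x^4 + 2x^3 + x^2 + 2), pattern 4+2; mod 19: f = (x + 3)(x + 12)(x^2 + 5x + 1)(x^2 + 6x + 18), pattern 2+2+1+1; mod 223: f = (x + 14)(x + 55)(x + 76)(x + 143)(x + 164)(x + 205), pattern 1+1+1+1+1+1. No other pattern occurs in this range, so the set of observed cycle types is {3+3, 4+2, 2+2+1+1, 1+1+1+1+1+1}. The candidates containing elements of all these cycle types are S_4 (6T7) of order 24, (C_3 x C_3) : C_4 (6T10) of order 36, A_6 (6T15) of order 360; the others are excluded. The observed types are precisely the cycle types that occur in S_4 (6T7). Each of the other remaining candidates has further cycle types, and by the Chebotarev density theorem the matching factorization patterns would occur for a proportion of primes equal to their share of the group: (C_3 x C_3) : C_4 (6T10) additionally contains elements of type 3+1+1+1 (4 of its 36 elements, about 11% of primes); A_6 (6T15) additionally contains elements of type 5+1, 3+1+1+1 (184 of its 360 elements, about 51% of primes). None of the 79 primes tested shows any such pattern (for each of these groups the chance of that is below 10^-4), which rules them out. Hence G = S_4 (6T7), of order 24. The Galois group S_4 (6T7) has order 24, so the splitting field has degree 24 over Q.

24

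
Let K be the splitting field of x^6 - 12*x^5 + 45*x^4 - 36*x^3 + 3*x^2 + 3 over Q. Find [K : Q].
The degree of the splitting field over Q equals the order of the Galois group, so first determine the group. The polynomial f is an irreducible sextic over Q, so G = Gal(f/Q) is one of the 16 transitive subgroups 6T1, ..., 6T16 of S_6. The discriminant of f is -860859187200, which is not a perfect square, so G is not contained in A_6. The transitive groups of degree 6 not contained in A_6 are: C_6 (6T1, order 6), S_3 (6T2, order 6), D_6 (6T3, order 12), C_3 x S_3 (6T5, order 18), A_4 x C_2 (6T6, order 24), S_4 (6T8, order 24), S_3 x S_3 (6T9, order 36), S_4 x C_2 (6T11, order 48), (S_3 x S_3) : C_2 (6T13, order 72), PGL(2,5) (6T14, order 120), S_6 (6T16, order 720). By Dedekind's theorem, for a prime p not dividing disc(f) the degrees of the irreducible factors of f mod p form the cycle type of an element of G. Factoring f modulo the 23 such primes p <= 103 (skipping 2, 3, 5, 31, which divide the discriminant), each new pattern first appears at: mod 7: f = (x^3 + 3x^2 + 3x + 5)(x^3 + 6x^2 + 3x + 2), pattern 3+3; mod 11: f = (x^2 + 2x + 2)(x^2 + 9x + 10)(x^2 + 10x + 4), pattern 2+2+2; mod 43: f = (x + 5)(x + 16)(x + 23)(x + 37)(x + 39)(x + 40), pattern 1+1+1+1+1+1. No other pattern occurs in this range, so the set of observed cycle types is {3+3, 2+2+2, 1+1+1+1+1+1}. The candidates containing elements of all these cycle types are C_6 (6T1) of order 6, S_3 (6T2) of order 6, D_6 (6T3) of order 12, C_3 x S_3 (6T5) of order 18, A_4 x C_2 (6T6) of order 24, S_4 (6T8) of order 24, S_3 x S_3 (6T9) of order 36, S_4 x C_2 (6T11) of order 48, (S_3 x S_3) : C_2 (6T13) of order 72, PGL(2,5) (6T14) of order 120, S_6 (6T16) of order 720; the others are excluded. The observed types are precisely the cycle types that occur in S_3 (6T2). Each of the other remaining candidates has further cycle types, and by the Chebotarev density theorem the matching factorization patterns would occur for a proportion of primes equal to their share of the group: C_6 (6T1) additionally contains elements of type 6 (2 of its 6 elements, about 33% of primes); D_6 (6T3) additionally contains elements of type 6, 2+2+1+1 (5 of its 12 elements, about 42% of primes); C_3 x S_3 (6T5) additionally contains elements of type 6, 3+1+1+1 (10 of its 18 elements, about 56% of primes); A_4 x C_2 (6T6) additionally contains elements of type 6, 2+2+1+1, 2+1+1+1+1 (14 of its 24 elements, about 58% of primes); S_4 (6T8) additionally contains elements of type 4+1+1, 2+2+1+1 (9 of its 24 elements, about 38% of primes); S_3 x S_3 (6T9) additionally contains elements of type 6, 3+1+1+1, 2+2+1+1 (25 of its 36 elements, about 69% of primes); S_4 x C_2 (6T11) additionally contains elements of type 6, 4+2, 4+1+1, 2+2+1+1, 2+1+1+1+1 (32 of its 48 elements, about 67% of primes); (S_3 x S_3) : C_2 (6T13) additionally contains elements of type 6, 4+2, 3+2+1, 3+1+1+1, 2+2+1+1, 2+1+1+1+1 (61 of its 72 elements, about 85% of primes); PGL(2,5) (6T14) additionally contains elements of type 6, 5+1, 4+1+1, 2+2+1+1 (89 of its 120 elements, about 74% of primes); S_6 (6T16) additionally contains elements of type 6, 5+1, 4+2, 4+1+1, 3+2+1, 3+1+1+1, 2+2+1+1, 2+1+1+1+1 (664 of its 720 elements, about 92% of primes). None of the 23 primes tested shows any such pattern (for each of these groups the chance of that is below 10^-4), which rules them out. Hence G = S_3 (6T2), of order 6. The Galois group S_3 (6T2) has order 6, so the splitting field has degree 6 over Q.

6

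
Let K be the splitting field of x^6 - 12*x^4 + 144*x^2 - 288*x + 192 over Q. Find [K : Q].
6

The degree of the splitting field over Q equals the order of the Galois group, so first determine the group. The polynomial f is an irreducible sextic over Q, so G = Gal(f/Q) is one of the 16 transitive subgroups 6T1, ..., 6T16 of S_6. The discriminant of f is -7629540176166912, which is not a perfect square, so G is not contained in A_6. The transitive groups of degree 6 not contained in A_6 are: C_6 (6T1, order 6), S_3 (6T2, order 6), D_6 (6T3, order 12), C_3 x S_3 (6T5, order 18), A_4 x C_2 (6T6, order 24), S_4 (6T8, order 24), S_3 x S_3 (6T9, order 36), S_4 x C_2 (6T11, order 48), (S_3 x S_3) : C_2 (6T13, order 72), PGL(2,5) (6T14, order 120), S_6 (6T16, order 720). By Dedekind's theorem, for a prime p not dividing disc(f) the degrees of the irreducible factors of f mod p form the cycle type of an element of G. Factoring f modulo the 37 such primes p <= 173 (skipping 2, 3, 19, which divide the discriminant), each new pattern first appears at: mod 5: f = (x^6 + 3x^4 + 4x^2 + 2x + 2), pattern 6; mod 7: f = (x^3 + 3x + 2)(x^3 + 6x + 5), pattern 3+3; mod 17: f = (x^2 + 2x + 7)(x^2 + 3x + 3)(x^2 + 12x + 14), pattern 2+2+2; mod 37: f = (x + 3)(x + 5)(x + 10)(x + 24)(x + 33)(x + 36), pattern 1+1+1+1+1+1. No other pattern occurs in this range, so the set of observed cycle types is {6, 3+3, 2+2+2, 1+1+1+1+1+1}. The candidates containing elements of all these cycle types are C_6 (6T1) of order 6, D_6 (6T3) of order 12, C_3 x S_3 (6T5) of order 18, A_4 x C_2 (6T6) of order 24, S_3 x S_3 (6T9) of order 36, S_4 x C_2 (6T11) of order 48, (S_3 x S_3) : C_2 (6T13) of order 72, PGL(2,5) (6T14) of order 120, S_6 (6T16) of order 720; the others are excluded. The observed types are precisely the cycle types that occur in C_6 (6T1). Each of the other remaining candidates has further cycle types, and by the Chebotarev density theorem the matching factorization patterns would occur for a proportion of primes equal to their share of the group: D_6 (6T3) additionally contains elements of type 2+2+1+1 (3 of its 12 elements, about 25% of primes); C_3 x S_3 (6T5) additionally contains elements of type 3+1+1+1 (4 of its 18 elements, about 22% of primes); A_4 x C_2 (6T6) additionally contains elements of type 2+2+1+1, 2+1+1+1+1 (6 of its 24 elements, about 25% of primes); S_3 x S_3 (6T9) additionally contains elements of type 3+1+1+1, 2+2+1+1 (13 of its 36 elements, about 36% of primes); S_4 x C_2 (6T11) additionally contains elements of type 4+2, 4+1+1, 2+2+1+1, 2+1+1+1+1 (24 of its 48 elements, about 50% of primes); (S_3 x S_3) : C_2 (6T13) additionally contains elements of type 4+2, 3+2+1, 3+1+1+1, 2+2+1+1, 2+1+1+1+1 (49 of its 72 elements, about 68% of primes); PGL(2,5) (6T14) additionally contains elements of type 5+1, 4+1+1, 2+2+1+1 (69 of its 120 elements, about 58% of primes); S_6 (6T16) additionally contains elements of type 5+1, 4+2, 4+1+1, 3+2+1, 3+1+1+1, 2+2+1+1, 2+1+1+1+1 (544 of its 720 elements, about 76% of primes). None of the 37 primes tested shows any such pattern (for each of these groups the chance of that is below 10^-4), which rules them out. Hence G = C_6 (6T1), of order 6. The Galois group C_6 (6T1) has order 6, so the splitting field has degree 6 over Q.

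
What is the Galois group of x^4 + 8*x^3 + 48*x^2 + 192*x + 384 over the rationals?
A_4 (order 12)

The polynomial is an irreducible quartic over Q and its discriminant is 1358954496 = 36864^2, a perfect square, so the Galois group is contained in A_4. The resolvent cubic y^3 - 48*y^2 + 12288 is irreducible over Q. An irreducible resolvent with square discriminant gives A_4.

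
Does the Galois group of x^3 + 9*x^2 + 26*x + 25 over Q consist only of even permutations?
No

The polynomial is irreducible of degree 3 over Q. Its discriminant is -23, which is not a perfect square. A Galois group lies in the alternating group exactly when the discriminant is a square in Q, so the Galois group (S_3) is not contained in A_3.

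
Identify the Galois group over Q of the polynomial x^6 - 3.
D_6 (also written D6)

The polynomial f is an irreducible sextic over Q, so G = Gal(f/Q) is one of the 16 transitive subgroups 6T1, ..., 6T16 of S_6. The discriminant of f is 11337408, which is not a perfect square, so G is not contained in A_6. The transitive groups of degree 6 not contained in A_6 are: C_6 (6T1, order 6), S_3 (6T2, order 6), D_6 (6T3, order 12), C_3 x S_3 (6T5, order 18), A_4 x C_2 (6T6, order 24), S_4 (6T8, order 24), S_3 x S_3 (6T9, order 36), S_4 x C_2 (6T11, order 48), (S_3 x S_3) : C_2 (6T13, order 72), PGL(2,5) (6T14, order 120), S_6 (6T16, order 720). By Dedekind's theorem, for a prime p not dividing disc(f) the degrees of the irreducible factors of f mod p form the cycle type of an element of G. Factoring f modulo the 79 such primes p <= 419 (skipping 2, 3, which divide the discriminant), each new pattern first appears at: mod 5: f = (x^2 + 3)(x^2 + 2x + 3)(x^2 + 3x + 3), pattern 2+2+2; mod 7: f = (x^6 + 4), pattern 6; mod 11: f = (x + 3)(x + 8)(x^2 + 3x + 9)(x^2 + 8x + 9), pattern 2+2+1+1; mod 13: f = (x^3 + 4)(x^3 + 9), pattern 3+3; mod 61: f = (x + 2)(x + 26)(x + 28)(x + 33)(x + 35)(x + 59), pattern 1+1+1+1+1+1. No other pattern occurs in this range, so the set of observed cycle types is {2+2+2, 6, 2+2+1+1, 3+3, 1+1+1+1+1+1}. The candidates containing elements of all these cycle types are D_6 (6T3) of order 12, A_4 x C_2 (6T6) of order 24, S_3 x S_3 (6T9) of order 36, S_4 x C_2 (6T11) of order 48, (S_3 x S_3) : C_2 (6T13) of order 72, PGL(2,5) (6T14) of order 120, S_6 (6T16) of order 720; the others are excluded. The observed types are precisely the cycle types that occur in D_6 (6T3). Each of the other remaining candidates has further cycle types, and by the Chebotarev density theorem the matching factorization patterns would occur for a proportion of primes equal to their share of the group: A_4 x C_2 (6T6) additionally contains elements of type 2+1+1+1+1 (3 of its 24 elements, about 12% of primes); S_3 x S_3 (6T9) additionally contains elements of type 3+1+1+1 (4 of its 36 elements, about 11% of primes); S_4 x C_2 (6T11) additionally contains elements of type 4+2, 4+1+1, 2+1+1+1+1 (15 of its 48 elements, about 31% of primes); (S_3 x S_3) : C_2 (6T13) additionally contains elements of type 4+2, 3+2+1, 3+1+1+1, 2+1+1+1+1 (40 of its 72 elements, about 56% of primes); PGL(2,5) (6T14) additionally contains elements of type 5+1, 4+1+1 (54 of its 120 elements, about 45% of primes); S_6 (6T16) additionally contains elements of type 5+1, 4+2, 4+1+1, 3+2+1, 3+1+1+1, 2+1+1+1+1 (499 of its 720 elements, about 69% of primes). None of the 79 primes tested shows any such pattern (for each of these groups the chance of that is below 10^-4), which rules them out. Hence G = D_6 (6T3), of order 12.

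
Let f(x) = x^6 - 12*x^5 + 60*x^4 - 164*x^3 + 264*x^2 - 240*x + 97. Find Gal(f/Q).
6T3: D_6

The polynomial f is an irreducible sextic over Q, so G = Gal(f/Q) is one of the 16 transitive subgroups 6T1, ..., 6T16 of S_6. The discriminant of f is 1259712, which is not a perfect square, so G is not contained in A_6. The transitive groups of degree 6 not contained in A_6 are: C_6 (6T1, order 6), S_3 (6T2, order 6), D_6 (6T3, order 12), C_3 x S_3 (6T5, order 18), A_4 x C_2 (6T6, order 24), S_4 (6T8, order 24), S_3 x S_3 (6T9, order 36), S_4 x C_2 (6T11, order 48), (S_3 x S_3) : C_2 (6T13, order 72), PGL(2,5) (6T14, order 120), S_6 (6T16, order 720). By Dedekind's theorem, for a prime p not dividing disc(f) the degrees of the irreducible factors of f mod p form the cycle type of an element of G. Factoring f modulo the 79 such primes p <= 419 (skipping 2, 3, which divide the discriminant), each new pattern first appears at: mod 5: f = (x^6 + 3x^5 + x^3 + 4x^2 + 2), pattern 6; mod 7: f = (x^2 + 4)(x^2 + 4x + 6)(x^2 + 5x + 2), pattern 2+2+2; mod 11: f = (x + 3)(x + 7)(x^2 + 2x + 6)(x^2 + 9x + 4), pattern 2+2+1+1; mod 13: f = (x^3 + 7x^2 + 12x + 7)(x^3 + 7x^2 + 12x + 12), pattern 3+3; mod 97: f = (x)(x + 23)(x + 47)(x + 64)(x + 68)(x + 77), pattern 1+1+1+1+1+1. No other pattern occurs in this range, so the set of observed cycle types is {6, 2+2+2, 2+2+1+1, 3+3, 1+1+1+1+1+1}. The candidates containing elements of all these cycle types are D_6 (6T3) of order 12, A_4 x C_2 (6T6) of order 24, S_3 x S_3 (6T9) of order 36, S_4 x C_2 (6T11) of order 48, (S_3 x S_3) : C_2 (6T13) of order 72, PGL(2,5) (6T14) of order 120, S_6 (6T16) of order 720; the others are excluded. The observed types are precisely the cycle types that occur in D_6 (6T3). Each of the other remaining candidates has further cycle types, and by the Chebotarev density theorem the matching factorization patterns would occur for a proportion of primes equal to their share of the group: A_4 x C_2 (6T6) additionally contains elements of type 2+1+1+1+1 (3 of its 24 elements, about 12% of primes); S_3 x S_3 (6T9) additionally contains elements of type 3+1+1+1 (4 of its 36 elements, about 11% of primes); S_4 x C_2 (6T11) additionally contains elements of type 4+2, 4+1+1, 2+1+1+1+1 (15 of its 48 elements, about 31% of primes); (S_3 x S_3) : C_2 (6T13) additionally contains elements of type 4+2, 3+2+1, 3+1+1+1, 2+1+1+1+1 (40 of its 72 elements, about 56% of primes); PGL(2,5) (6T14) additionally contains elements of type 5+1, 4+1+1 (54 of its 120 elements, about 45% of primes); S_6 (6T16) additionally contains elements of type 5+1, 4+2, 4+1+1, 3+2+1, 3+1+1+1, 2+1+1+1+1 (499 of its 720 elements, about 69% of primes). None of the 79 primes tested shows any such pattern (for each of these groups the chance of that is below 10^-4), which rules them out. Hence G = D_6 (6T3), of order 12.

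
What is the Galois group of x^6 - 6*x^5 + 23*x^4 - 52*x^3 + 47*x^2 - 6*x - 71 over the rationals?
The polynomial f is an irreducible sextic over Q, so G = Gal(f/Q) is one of the 16 transitive subgroups 6T1, ..., 6T16 of S_6. The discriminant of f is 164995463643136 = 12845056^2, a perfect square, so G is contained in A_6. The transitive groups of degree 6 contained in A_6 are: A_4 (6T4, order 12), S_4 (6T7, order 24), (C_3 x C_3) : C_4 (6T10, order 36), PSL(2,5) (6T12, order 60), A_6 (6T15, order 360). By Dedekind's theorem, for a prime p not dividing disc(f) the degrees of the irreducible factors of f mod p form the cycle type of an element of G. Factoring f modulo the 33 such primes p <= 149 (skipping 2, 7, which divide the discriminant), each new pattern first appears at: mod 3: f = (x^3 + x^2 + x + 2)(x^3 + 2x^2 + 2x + 2), pattern 3+3; mod 13: f = (x + 3)(x + 8)(x^2 + 11x + 6)(x^2 + 11x + 7), pattern 2+2+1+1. No other pattern occurs in this range, so the set of observed cycle types is {3+3, 2+2+1+1}. The candidates containing elements of all these cycle types are A_4 (6T4) of order 12, S_4 (6T7) of order 24, (C_3 x C_3) : C_4 (6T10) of order 36, PSL(2,5) (6T12) of order 60, A_6 (6T15) of order 360; the others are excluded. The observed types are precisely the cycle types that occur in A_4 (6T4) (apart from the identity). Each of the other remaining candidates has further cycle types, and by the Chebotarev density theorem the matching factorization patterns would occur for a proportion of primes equal to their share of the group: S_4 (6T7) additionally contains elements of type 4+2 (6 of its 24 elements, about 25% of primes); (C_3 x C_3) : C_4 (6T10) additionally contains elements of type 4+2, 3+1+1+1 (22 of its 36 elements, about 61% of primes); PSL(2,5) (6T12) additionally contains elements of type 5+1 (24 of its 60 elements, about 40% of primes); A_6 (6T15) additionally contains elements of type 5+1, 4+2, 3+1+1+1 (274 of its 360 elements, about 76% of primes). None of the 33 primes tested shows any such pattern (for each of these groups the chance of that is below 10^-4), which rules them out. Hence G = A_4 (6T4), of order 12.

A_4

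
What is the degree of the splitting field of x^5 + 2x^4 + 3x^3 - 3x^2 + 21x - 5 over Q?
The degree of the splitting field over Q equals the order of the Galois group, so first determine the group. The polynomial f is an irreducible quintic over Q, so G = Gal(f/Q) is a transitive subgroup of S_5: one of C_5 (5T1, order 5), D_5 (5T2, order 10), F_20 (5T3, order 20), A_5 (5T4, order 60) or S_5 (5T5, order 120). The discriminant of f is 1161105625 = 34075^2, a perfect square, so G is contained in A_5. The transitive groups of degree 5 contained in A_5 are: C_5 (5T1, order 5), D_5 (5T2, order 10), A_5 (5T4, order 60). By Dedekind's theorem, for a prime p not dividing disc(f) the degrees of the irreducible factors of f mod p form the cycle type of an element of G. Factoring f modulo the 23 such primes p <= 101 (skipping 5, 29, 47, which divide the discriminant), each new pattern first appears at: mod 2: f = (x^5 + x^3 + x^2 + x + 1), pattern 5; mod 11: f = (x + 8)(x^2 + 6x + 7)(x^2 + 10x + 6), pattern 2+2+1; mod 83: f = (x + 2)(x + 8)(x + 44)(x + 49)(x + 65), pattern 1+1+1+1+1. No other pattern occurs in this range, so the set of observed cycle types is {5, 2+2+1, 1+1+1+1+1}. The candidates containing elements of all these cycle types are D_5 (5T2) of order 10, A_5 (5T4) of order 60; the others are excluded. The observed types are precisely the cycle types that occur in D_5 (5T2). Each of the other remaining candidates has further cycle types, and by the Chebotarev density theorem the matching factorization patterns would occur for a proportion of primes equal to their share of the group: A_5 (5T4) additionally contains elements of type 3+1+1 (20 of its 60 elements, about 33% of primes). None of the 23 primes tested shows any such pattern (for each of these groups the chance of that is below 10^-4), which rules them out. Hence G = D_5 (5T2), of order 10. The Galois group D_5 (5T2) has order 10, so the splitting field has degree 10 over Q.

10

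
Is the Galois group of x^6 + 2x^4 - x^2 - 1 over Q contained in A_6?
Yes

The polynomial is irreducible of degree 6 over Q. Its discriminant is 153664 = 392^2, a perfect square. A Galois group lies in the alternating group exactly when the discriminant is a square in Q, so the Galois group (A_4) is contained in A_6.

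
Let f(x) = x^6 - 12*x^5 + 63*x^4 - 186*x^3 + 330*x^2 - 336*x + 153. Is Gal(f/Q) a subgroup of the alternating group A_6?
The polynomial is irreducible of degree 6 over Q. Its discriminant is -16003008, which is not a perfect square. A Galois group lies in the alternating group exactly when the discriminant is a square in Q, so the Galois group (PGL(2,5)) is not contained in A_6.

No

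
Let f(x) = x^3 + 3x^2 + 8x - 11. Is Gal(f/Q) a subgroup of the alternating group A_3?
The polynomial is irreducible of degree 3 over Q. Its discriminant is -8303, which is not a perfect square. A Galois group lies in the alternating group exactly when the discriminant is a square in Q, so the Galois group (S_3) is not contained in A_3.

No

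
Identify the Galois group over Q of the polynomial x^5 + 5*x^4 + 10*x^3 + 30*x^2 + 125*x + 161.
The polynomial f is an irreducible quintic over Q, so G = Gal(f/Q) is a transitive subgroup of S_5: one of C_5 (5T1, order 5), D_5 (5T2, order 10), F_20 (5T3, order 20), A_5 (5T4, order 60) or S_5 (5T5, order 120). The discriminant of f is 148608800000, which is not a perfect square, so G is not contained in A_5. The transitive groups of degree 5 not contained in A_5 are: F_20 (5T3, order 20), S_5 (5T5, order 120). By Dedekind's theorem, for a prime p not dividing disc(f) the degrees of the irreducible factors of f mod p form the cycle type of an element of G. Factoring f modulo the 18 such primes p <= 71 (skipping 2, 5, which divide the discriminant), each new pattern first appears at: mod 3: f = (x + 1)(x^4 + x^3 + 2), pattern 4+1; mod 11: f = (x^5 + 5x^4 + 10x^3 + 8x^2 + 4x + 7), pattern 5; mod 19: f = (x + 15)(x^2 + 12x + 7)(x^2 + 16x + 18), pattern 2+2+1. No other pattern occurs in this range, so the set of observed cycle types is {4+1, 5, 2+2+1}. The candidates containing elements of all these cycle types are F_20 (5T3) of order 20, S_5 (5T5) of order 120; the others are excluded. The observed types are precisely the cycle types that occur in F_20 (5T3) (apart from the identity). Each of the other remaining candidates has further cycle types, and by the Chebotarev density theorem the matching factorization patterns would occur for a proportion of primes equal to their share of the group: S_5 (5T5) additionally contains elements of type 3+2, 3+1+1, 2+1+1+1 (50 of its 120 elements, about 42% of primes). None of the 18 primes tested shows any such pattern (for each of these groups the chance of that is below 10^-4), which rules them out. Hence G = F_20 (5T3), of order 20.

F_20 (also written F20)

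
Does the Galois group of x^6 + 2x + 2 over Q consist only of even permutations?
The polynomial is irreducible of degree 6 over Q. Its discriminant is -1292992, which is not a perfect square. A Galois group lies in the alternating group exactly when the discriminant is a square in Q, so the Galois group (S_6) is not contained in A_6.

No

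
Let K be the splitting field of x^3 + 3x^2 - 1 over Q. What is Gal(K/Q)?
C_3 (order 3)

The polynomial is an irreducible cubic over Q and its discriminant is 81 = 9^2, a perfect square. For an irreducible cubic, a square discriminant forces the Galois group to be A_3, the cyclic group of order 3.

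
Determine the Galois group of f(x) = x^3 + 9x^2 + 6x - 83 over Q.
The polynomial is an irreducible cubic over Q and its discriminant is -22599, which is not a perfect square. For an irreducible cubic, a non-square discriminant gives Galois group S_3.

S_3 (also written S3)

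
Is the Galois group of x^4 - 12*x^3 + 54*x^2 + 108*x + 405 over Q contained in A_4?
The polynomial is irreducible of degree 4 over Q. Its discriminant is 176319369216 = 419904^2, a perfect square. A Galois group lies in the alternating group exactly when the discriminant is a square in Q, so the Galois group (A_4) is contained in A_4.

Yes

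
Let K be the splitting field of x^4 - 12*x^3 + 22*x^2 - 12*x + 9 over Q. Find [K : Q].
8

The degree of the splitting field over Q equals the order of the Galois group, so first determine the group. The polynomial is an irreducible quartic over Q and its discriminant is -10616832, which is not a perfect square, so the Galois group is not contained in A_4. The resolvent cubic y^3 - 22*y^2 + 108*y - 648 has exactly one rational root, so the Galois group is C_4 or D_4. The quartic remains irreducible over Q(sqrt(disc)), so the group is D_4. The Galois group D_4 (4T3) has order 8, so the splitting field has degree 8 over Q.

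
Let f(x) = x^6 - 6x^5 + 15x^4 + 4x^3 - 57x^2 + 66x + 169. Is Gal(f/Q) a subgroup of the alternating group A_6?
The polynomial is irreducible of degree 6 over Q. Its discriminant is -190210142896128, which is not a perfect square. A Galois group lies in the alternating group exactly when the discriminant is a square in Q, so the Galois group (C_3 x S_3) is not contained in A_6.

No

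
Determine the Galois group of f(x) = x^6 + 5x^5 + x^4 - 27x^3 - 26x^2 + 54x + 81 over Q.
(C_3 x C_3) : C_4 (also written G36+)

The polynomial f is an irreducible sextic over Q, so G = Gal(f/Q) is one of the 16 transitive subgroups 6T1, ..., 6T16 of S_6. The discriminant of f is 1064390625 = 32625^2, a perfect square, so G is contained in A_6. The transitive groups of degree 6 contained in A_6 are: A_4 (6T4, order 12), S_4 (6T7, order 24), (C_3 x C_3) : C_4 (6T10, order 36), PSL(2,5) (6T12, order 60), A_6 (6T15, order 360). By Dedekind's theorem, for a prime p not dividing disc(f) the degrees of the irreducible factors of f mod p form the cycle type of an element of G. Factoring f modulo the 19 such primes p <= 79 (skipping 3, 5, 29, which divide the discriminant), each new pattern first appears at: mod 2: f = (x^2 + x + 1)(x^4 + x + 1), pattern 4+2; mod 11: f = (x^3 + 2x^2 + 9x + 9)(x^3 + 3x^2 + 8x + 9), pattern 3+3; mod 19: f = (x + 8)(x + 12)(x^2 + 8x + 13)(x^2 + 15x + 15), pattern 2+2+1+1; mod 61: f = (x + 6)(x + 53)(x + 57)(x^3 + 11x^2 + 46x + 9), pattern 3+1+1+1. No other pattern occurs in this range, so the set of observed cycle types is {4+2, 3+3, 2+2+1+1, 3+1+1+1}. The candidates containing elements of all these cycle types are (C_3 x C_3) : C_4 (6T10) of order 36, A_6 (6T15) of order 360; the others are excluded. The observed types are precisely the cycle types that occur in (C_3 x C_3) : C_4 (6T10) (apart from the identity). Each of the other remaining candidates has further cycle types, and by the Chebotarev density theorem the matching factorization patterns would occur for a proportion of primes equal to their share of the group: A_6 (6T15) additionally contains elements of type 5+1 (144 of its 360 elements, about 40% of primes). None of the 19 primes tested shows any such pattern (for each of these groups the chance of that is below 10^-4), which rules them out. Hence G = (C_3 x C_3) : C_4 (6T10), of order 36.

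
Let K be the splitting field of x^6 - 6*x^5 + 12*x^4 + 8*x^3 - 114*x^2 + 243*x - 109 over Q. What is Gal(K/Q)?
The polynomial f is an irreducible sextic over Q, so G = Gal(f/Q) is one of the 16 transitive subgroups 6T1, ..., 6T16 of S_6. The discriminant of f is 1656708629428629, which is not a perfect square, so G is not contained in A_6. The transitive groups of degree 6 not contained in A_6 are: C_6 (6T1, order 6), S_3 (6T2, order 6), D_6 (6T3, order 12), C_3 x S_3 (6T5, order 18), A_4 x C_2 (6T6, order 24), S_4 (6T8, order 24), S_3 x S_3 (6T9, order 36), S_4 x C_2 (6T11, order 48), (S_3 x S_3) : C_2 (6T13, order 72), PGL(2,5) (6T14, order 120), S_6 (6T16, order 720). By Dedekind's theorem, for a prime p not dividing disc(f) the degrees of the irreducible factors of f mod p form the cycle type of an element of G. Factoring f modulo the 16 such primes p <= 67 (skipping 3, 7, 29, which divide the discriminant), each new pattern first appears at: mod 2: f = (x^6 + x + 1), pattern 6; mod 5: f = (x + 1)(x + 4)(x^2 + x + 1)(x^2 + 3x + 4), pattern 2+2+1+1; mod 13: f = (x + 1)(x + 3)(x + 6)(x^3 + 10x^2 + 2x + 12), pattern 3+1+1+1; mod 19: f = (x^2 + x + 12)(x^2 + 14x + 17)(x^2 + 17x + 18), pattern 2+2+2; mod 67: f = (x^3 + 64x^2 + 13x + 34)(x^3 + 64x^2 + 57x + 50), pattern 3+3. No other pattern occurs in this range, so the set of observed cycle types is {6, 2+2+1+1, 3+1+1+1, 2+2+2, 3+3}. The candidates containing elements of all these cycle types are S_3 x S_3 (6T9) of order 36, (S_3 x S_3) : C_2 (6T13) of order 72, S_6 (6T16) of order 720; the others are excluded. The observed types are precisely the cycle types that occur in S_3 x S_3 (6T9) (apart from the identity). Each of the other remaining candidates has further cycle types, and by the Chebotarev density theorem the matching factorization patterns would occur for a proportion of primes equal to their share of the group: (S_3 x S_3) : C_2 (6T13) additionally contains elements of type 4+2, 3+2+1, 2+1+1+1+1 (36 of its 72 elements, about 50% of primes); S_6 (6T16) additionally contains elements of type 5+1, 4+2, 4+1+1, 3+2+1, 2+1+1+1+1 (459 of its 720 elements, about 64% of primes). None of the 16 primes tested shows any such pattern (for each of these groups the chance of that is below 10^-4), which rules them out. Hence G = S_3 x S_3 (6T9), of order 36.

S_3 x S_3 (order 36)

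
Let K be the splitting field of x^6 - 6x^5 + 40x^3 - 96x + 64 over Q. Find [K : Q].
6

The degree of the splitting field over Q equals the order of the Galois group, so first determine the group. The polynomial f is an irreducible sextic over Q, so G = Gal(f/Q) is one of the 16 transitive subgroups 6T1, ..., 6T16 of S_6. The discriminant of f is -37572373905408, which is not a perfect square, so G is not contained in A_6. The transitive groups of degree 6 not contained in A_6 are: C_6 (6T1, order 6), S_3 (6T2, order 6), D_6 (6T3, order 12), C_3 x S_3 (6T5, order 18), A_4 x C_2 (6T6, order 24), S_4 (6T8, order 24), S_3 x S_3 (6T9, order 36), S_4 x C_2 (6T11, order 48), (S_3 x S_3) : C_2 (6T13, order 72), PGL(2,5) (6T14, order 120), S_6 (6T16, order 720). By Dedekind's theorem, for a prime p not dividing disc(f) the degrees of the irreducible factors of f mod p form the cycle type of an element of G. Factoring f modulo the 23 such primes p <= 97 (skipping 2, 3, which divide the discriminant), each new pattern first appears at: mod 5: f = (x^2 + 2x + 4)(x^2 + 3x + 3)(x^2 + 4x + 2), pattern 2+2+2; mod 7: f = (x^3 + 2x^2 + 5x + 1)(x^3 + 6x^2 + 4x + 1), pattern 3+3; mod 31: f = (x + 6)(x + 11)(x + 14)(x + 15)(x + 18)(x + 23), pattern 1+1+1+1+1+1. No other pattern occurs in this range, so the set of observed cycle types is {2+2+2, 3+3, 1+1+1+1+1+1}. The candidates containing elements of all these cycle types are C_6 (6T1) of order 6, S_3 (6T2) of order 6, D_6 (6T3) of order 12, C_3 x S_3 (6T5) of order 18, A_4 x C_2 (6T6) of order 24, S_4 (6T8) of order 24, S_3 x S_3 (6T9) of order 36, S_4 x C_2 (6T11) of order 48, (S_3 x S_3) : C_2 (6T13) of order 72, PGL(2,5) (6T14) of order 120, S_6 (6T16) of order 720; the others are excluded. The observed types are precisely the cycle types that occur in S_3 (6T2). Each of the other remaining candidates has further cycle types, and by the Chebotarev density theorem the matching factorization patterns would occur for a proportion of primes equal to their share of the group: C_6 (6T1) additionally contains elements of type 6 (2 of its 6 elements, about 33% of primes); D_6 (6T3) additionally contains elements of type 6, 2+2+1+1 (5 of its 12 elements, about 42% of primes); C_3 x S_3 (6T5) additionally contains elements of type 6, 3+1+1+1 (10 of its 18 elements, about 56% of primes); A_4 x C_2 (6T6) additionally contains elements of type 6, 2+2+1+1, 2+1+1+1+1 (14 of its 24 elements, about 58% of primes); S_4 (6T8) additionally contains elements of type 4+1+1, 2+2+1+1 (9 of its 24 elements, about 38% of primes); S_3 x S_3 (6T9) additionally contains elements of type 6, 3+1+1+1, 2+2+1+1 (25 of its 36 elements, about 69% of primes); S_4 x C_2 (6T11) additionally contains elements of type 6, 4+2, 4+1+1, 2+2+1+1, 2+1+1+1+1 (32 of its 48 elements, about 67% of primes); (S_3 x S_3) : C_2 (6T13) additionally contains elements of type 6, 4+2, 3+2+1, 3+1+1+1, 2+2+1+1, 2+1+1+1+1 (61 of its 72 elements, about 85% of primes); PGL(2,5) (6T14) additionally contains elements of type 6, 5+1, 4+1+1, 2+2+1+1 (89 of its 120 elements, about 74% of primes); S_6 (6T16) additionally contains elements of type 6, 5+1, 4+2, 4+1+1, 3+2+1, 3+1+1+1, 2+2+1+1, 2+1+1+1+1 (664 of its 720 elements, about 92% of primes). None of the 23 primes tested shows any such pattern (for each of these groups the chance of that is below 10^-4), which rules them out. Hence G = S_3 (6T2), of order 6. The Galois group S_3 (6T2) has order 6, so the splitting field has degree 6 over Q.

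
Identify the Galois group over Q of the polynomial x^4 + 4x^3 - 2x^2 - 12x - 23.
The polynomial is an irreducible quartic over Q and its discriminant is -4194304, which is not a perfect square, so the Galois group is not contained in A_4. The resolvent cubic y^3 + 2*y^2 + 44*y + 408 has exactly one rational root, so the Galois group is C_4 or D_4. The quartic remains irreducible over Q(sqrt(disc)), so the group is D_4.

4T3: D_4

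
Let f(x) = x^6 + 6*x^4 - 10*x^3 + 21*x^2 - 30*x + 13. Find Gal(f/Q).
PGL(2,5) (order 120)

The polynomial f is an irreducible sextic over Q, so G = Gal(f/Q) is one of the 16 transitive subgroups 6T1, ..., 6T16 of S_6. The discriminant of f is -1024192512, which is not a perfect square, so G is not contained in A_6. The transitive groups of degree 6 not contained in A_6 are: C_6 (6T1, order 6), S_3 (6T2, order 6), D_6 (6T3, order 12), C_3 x S_3 (6T5, order 18), A_4 x C_2 (6T6, order 24), S_4 (6T8, order 24), S_3 x S_3 (6T9, order 36), S_4 x C_2 (6T11, order 48), (S_3 x S_3) : C_2 (6T13, order 72), PGL(2,5) (6T14, order 120), S_6 (6T16, order 720). By Dedekind's theorem, for a prime p not dividing disc(f) the degrees of the irreducible factors of f mod p form the cycle type of an element of G. Factoring f modulo the 21 such primes p <= 89 (skipping 2, 3, 7, which divide the discriminant), each new pattern first appears at: mod 5: f = (x^6 + x^4 + x^2 + 3), pattern 6; mod 11: f = (x + 6)(x^5 + 5x^4 + 9x^3 + 2x^2 + 9x + 4), pattern 5+1; mod 13: f = (x)(x + 11)(x^4 + 2x^3 + 10x^2 + 10x + 2), pattern 4+1+1; mod 23: f = (x + 13)(x + 19)(x^2 + 3)(x^2 + 14x + 21), pattern 2+2+1+1; mod 43: f = (x^3 + 19x^2 + 39x + 23)(x^3 + 24x^2 + 27x + 23), pattern 3+3; mod 61: f = (x^2 + 3x + 18)(x^2 + 16x + 35)(x^2 + 42x + 22), pattern 2+2+2. No other pattern occurs in this range, so the set of observed cycle types is {6, 5+1, 4+1+1, 2+2+1+1, 3+3, 2+2+2}. The candidates containing elements of all these cycle types are PGL(2,5) (6T14) of order 120, S_6 (6T16) of order 720; the others are excluded. The observed types are precisely the cycle types that occur in PGL(2,5) (6T14) (apart from the identity). Each of the other remaining candidates has further cycle types, and by the Chebotarev density theorem the matching factorization patterns would occur for a proportion of primes equal to their share of the group: S_6 (6T16) additionally contains elements of type 4+2, 3+2+1, 3+1+1+1, 2+1+1+1+1 (265 of its 720 elements, about 37% of primes). None of the 21 primes tested shows any such pattern (for each of these groups the chance of that is below 10^-4), which rules them out. Hence G = PGL(2,5) (6T14), of order 120.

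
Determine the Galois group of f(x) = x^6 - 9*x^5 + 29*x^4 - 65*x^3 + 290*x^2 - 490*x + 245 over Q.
The polynomial f is an irreducible sextic over Q, so G = Gal(f/Q) is one of the 16 transitive subgroups 6T1, ..., 6T16 of S_6. The discriminant of f is 598116723780625 = 24456425^2, a perfect square, so G is contained in A_6. The transitive groups of degree 6 contained in A_6 are: A_4 (6T4, order 12), S_4 (6T7, order 24), (C_3 x C_3) : C_4 (6T10, order 36), PSL(2,5) (6T12, order 60), A_6 (6T15, order 360). By Dedekind's theorem, for a prime p not dividing disc(f) the degrees of the irreducible factors of f mod p form the cycle type of an element of G. Factoring f modulo the 21 such primes p <= 101 (skipping 5, 7, 29, 61, 79, which divide the discriminant), each new pattern first appears at: mod 2: f = (x^2 + x + 1)(x^4 + x + 1), pattern 4+2; mod 11: f = (x^3 + 7x + 2)(x^3 + 2x^2 + 7), pattern 3+3; mod 19: f = (x + 11)(x + 13)(x^2 + 7x + 3)(x^2 + 17x + 5), pattern 2+2+1+1; mod 101: f = (x + 22)(x + 70)(x + 94)(x^3 + 7x^2 + 53x + 39), pattern 3+1+1+1. No other pattern occurs in this range, so the set of observed cycle types is {4+2, 3+3, 2+2+1+1, 3+1+1+1}. The candidates containing elements of all these cycle types are (C_3 x C_3) : C_4 (6T10) of order 36, A_6 (6T15) of order 360; the others are excluded. The observed types are precisely the cycle types that occur in (C_3 x C_3) : C_4 (6T10) (apart from the identity). Each of the other remaining candidates has further cycle types, and by the Chebotarev density theorem the matching factorization patterns would occur for a proportion of primes equal to their share of the group: A_6 (6T15) additionally contains elements of type 5+1 (144 of its 360 elements, about 40% of primes). None of the 21 primes tested shows any such pattern (for each of these groups the chance of that is below 10^-4), which rules them out. Hence G = (C_3 x C_3) : C_4 (6T10), of order 36.

(C_3 x C_3) : C_4, the transitive group 6T10 of order 36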